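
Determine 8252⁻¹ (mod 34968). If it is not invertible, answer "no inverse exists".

no inverse exists

Compute gcd(8252, 34968):
34968 = 4×8252 + 1960
8252 = 4×1960 + 412
1960 = 4×412 + 312
412 = 1×312 + 100
312 = 3×100 + 12
100 = 8×12 + 4
12 = 3×4 + 0
The gcd is 4, not 1, hence no inverse exists.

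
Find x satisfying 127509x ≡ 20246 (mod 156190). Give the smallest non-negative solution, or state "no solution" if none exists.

First find gcd(127509, 156190):
156190 = 1·127509 + 28681
127509 = 4·28681 + 12785
28681 = 2·12785 + 3111
12785 = 4·3111 + 341
3111 = 9·341 + 42
341 = 8·42 + 5
42 = 8·5 + 2
5 = 2·2 + 1
2 = 2·1 + 0
gcd = 1, so a unique solution mod 156190 exists.
Back-substitute for the Bézout coefficients:
1 = 5 − 2·2
1 = −2·42 + 17·5
1 = 17·341 − 138·42
1 = −138·3111 + 1259·341
1 = 1259·12785 − 5174·3111
1 = −5174·28681 + 11607·12785
1 = 11607·127509 − 51602·28681
1 = −51602·156190 + 63209·127509
So 127509·(63209) ≡ 1 (mod 156190), giving 127509⁻¹ ≡ 63209.
x ≡ 127509⁻¹·20246 ≡ 63209·20246 ≡ 64744 (mod 156190).

64744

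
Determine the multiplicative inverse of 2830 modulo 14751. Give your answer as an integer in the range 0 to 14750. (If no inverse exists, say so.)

Apply the Euclidean algorithm to 14751 and 2830:
14751 = 5×2830 + 601
2830 = 4×601 + 426
601 = 1×426 + 175
426 = 2×175 + 76
175 = 2×76 + 23
76 = 3×23 + 7
23 = 3×7 + 2
7 = 3×2 + 1
2 = 2×1 + 0
The gcd is 1. Working backward:
1 = 7 − 3·2
1 = −3·23 + 10·7
1 = 10·76 − 33·23
1 = −33·175 + 76·76
1 = 76·426 − 185·175
1 = −185·601 + 261·426
1 = 261·2830 − 1229·601
1 = −1229·14751 + 6406·2830
So 2830·6406 ≡ 1 (mod 14751).

6406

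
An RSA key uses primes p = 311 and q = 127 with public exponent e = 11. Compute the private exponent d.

φ(n) = (p−1)(q−1) = 310·126 = 39060.
Need d with 11·d ≡ 1 (mod 39060). Apply the extended Euclidean algorithm:
39060 = 3550*11 + 10
11 = 1*10 + 1
10 = 10*1 + 0
Back-substitute:
1 = 11 − 10
1 = −39060 + 3551·11
So 11·3551 ≡ 1 (mod 39060), hence d = 3551.

3551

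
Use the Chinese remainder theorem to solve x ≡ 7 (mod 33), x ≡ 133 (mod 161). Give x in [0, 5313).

Write x = 7 + 33·k. Then 33·k ≡ 133 − 7 ≡ 126 (mod 161).
Need 33⁻¹ mod 161. Extended Euclid on (161, 33):
161 = 4·33 + 29
33 = 1·29 + 4
29 = 7·4 + 1
4 = 4·1 + 0
Back-substitute:
1 = 29 − 7·4
1 = −7·33 + 8·29
1 = 8·161 − 39·33
33⁻¹ ≡ 122 (mod 161), so k ≡ 122·126 ≡ 77 (mod 161).
x = 7 + 33·77 = 2548.

2548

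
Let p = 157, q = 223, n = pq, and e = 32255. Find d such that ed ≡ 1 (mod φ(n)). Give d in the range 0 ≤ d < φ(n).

φ(n) = (p−1)(q−1) = 156·222 = 34632.
Need d with 32255·d ≡ 1 (mod 34632). Apply the extended Euclidean algorithm:
34632 = 1*32255 + 2377
32255 = 13*2377 + 1354
2377 = 1*1354 + 1023
1354 = 1*1023 + 331
1023 = 3*331 + 30
331 = 11*30 + 1
30 = 30*1 + 0
Back-substitute:
1 = 331 − 11·30
1 = −11·1023 + 34·331
1 = 34·1354 − 45·1023
1 = −45·2377 + 79·1354
1 = 79·32255 − 1072·2377
1 = −1072·34632 + 1151·32255
So 32255·1151 ≡ 1 (mod 34632), hence d = 1151.

1151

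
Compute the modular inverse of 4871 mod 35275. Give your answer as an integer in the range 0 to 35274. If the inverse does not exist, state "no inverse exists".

gcd(35275, 4871) by repeated division:
35275 = 7·4871 + 1178
4871 = 4·1178 + 159
1178 = 7·159 + 65
159 = 2·65 + 29
65 = 2·29 + 7
29 = 4·7 + 1
7 = 7·1 + 0
The gcd is 1. Working backward:
1 = 29 − 4·7
1 = −4·65 + 9·29
1 = 9·159 − 22·65
1 = −22·1178 + 163·159
1 = 163·4871 − 674·1178
1 = −674·35275 + 4881·4871
So 4871·4881 ≡ 1 (mod 35275).

4881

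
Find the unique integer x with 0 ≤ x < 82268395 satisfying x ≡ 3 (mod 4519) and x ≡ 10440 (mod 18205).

78892705

Write x = 3 + 4519·k. Then 4519·k ≡ 10440 − 3 ≡ 10437 (mod 18205).
Need 4519⁻¹ mod 18205. Extended Euclid on (18205, 4519):
18205 = 4·4519 + 129
4519 = 35·129 + 4
129 = 32·4 + 1
4 = 4·1 + 0
Back-substitute:
1 = 129 − 32·4
1 = −32·4519 + 1121·129
1 = 1121·18205 − 4516·4519
4519⁻¹ ≡ 13689 (mod 18205), so k ≡ 13689·10437 ≡ 17458 (mod 18205).
x = 3 + 4519·17458 = 78892705.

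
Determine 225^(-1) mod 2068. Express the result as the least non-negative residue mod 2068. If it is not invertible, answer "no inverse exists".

625

Run Euclid on (2068, 225):
2068 = 9×225 + 43
225 = 5×43 + 10
43 = 4×10 + 3
10 = 3×3 + 1
3 = 3×1 + 0
gcd = 1, so the inverse exists. Back-substitute:
1 = 10 − 3·3
1 = −3·43 + 13·10
1 = 13·225 − 68·43
1 = −68·2068 + 625·225
So 225·625 ≡ 1 (mod 2068).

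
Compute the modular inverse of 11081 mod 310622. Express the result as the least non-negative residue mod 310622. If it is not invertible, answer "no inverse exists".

Apply the Euclidean algorithm to 310622 and 11081:
310622 = 28×11081 + 354
11081 = 31×354 + 107
354 = 3×107 + 33
107 = 3×33 + 8
33 = 4×8 + 1
8 = 8×1 + 0
The gcd is 1. Working backward:
1 = 33 − 4·8
1 = −4·107 + 13·33
1 = 13·354 − 43·107
1 = −43·11081 + 1346·354
1 = 1346·310622 − 37731·11081
Hence 11081⁻¹ ≡ -37731 ≡ 272891 (mod 310622).

272891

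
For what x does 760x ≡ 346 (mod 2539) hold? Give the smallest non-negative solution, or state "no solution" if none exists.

First find gcd(760, 2539):
2539 = 3*760 + 259
760 = 2*259 + 242
259 = 1*242 + 17
242 = 14*17 + 4
17 = 4*4 + 1
4 = 4*1 + 0
gcd = 1, so a unique solution mod 2539 exists.
Back-substitute for the Bézout coefficients:
1 = 17 − 4·4
1 = −4·242 + 57·17
1 = 57·259 − 61·242
1 = −61·760 + 179·259
1 = 179·2539 − 598·760
So 760·(-598) ≡ 1 (mod 2539), giving 760⁻¹ ≡ 1941.
x ≡ 760⁻¹·346 ≡ 1941·346 ≡ 1290 (mod 2539).

1290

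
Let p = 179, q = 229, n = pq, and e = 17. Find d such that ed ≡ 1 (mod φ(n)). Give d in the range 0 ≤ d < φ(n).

φ(n) = (p−1)(q−1) = 178·228 = 40584.
Need d with 17·d ≡ 1 (mod 40584). Apply the extended Euclidean algorithm:
40584 = 2387×17 + 5
17 = 3×5 + 2
5 = 2×2 + 1
2 = 2×1 + 0
Back-substitute:
1 = 5 − 2·2
1 = −2·17 + 7·5
1 = 7·40584 − 16711·17
So 17·(-16711) ≡ 1 (mod 40584), hence d ≡ -16711 ≡ 23873 (mod 40584).

23873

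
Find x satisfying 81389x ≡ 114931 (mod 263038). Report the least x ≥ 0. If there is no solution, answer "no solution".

150325

First find gcd(81389, 263038):
263038 = 3×81389 + 18871
81389 = 4×18871 + 5905
18871 = 3×5905 + 1156
5905 = 5×1156 + 125
1156 = 9×125 + 31
125 = 4×31 + 1
31 = 31×1 + 0
gcd = 1, so a unique solution mod 263038 exists.
Back-substitute for the Bézout coefficients:
1 = 125 − 4·31
1 = −4·1156 + 37·125
1 = 37·5905 − 189·1156
1 = −189·18871 + 604·5905
1 = 604·81389 − 2605·18871
1 = −2605·263038 + 8419·81389
So 81389·(8419) ≡ 1 (mod 263038), giving 81389⁻¹ ≡ 8419.
x ≡ 81389⁻¹·114931 ≡ 8419·114931 ≡ 150325 (mod 263038).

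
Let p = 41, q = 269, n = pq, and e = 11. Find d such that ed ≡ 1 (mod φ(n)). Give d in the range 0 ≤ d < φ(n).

8771

φ(n) = (p−1)(q−1) = 40·268 = 10720.
Need d with 11·d ≡ 1 (mod 10720). Apply the extended Euclidean algorithm:
10720 = 974·11 + 6
11 = 1·6 + 5
6 = 1·5 + 1
5 = 5·1 + 0
Back-substitute:
1 = 6 − 5
1 = −11 + 2·6
1 = 2·10720 − 1949·11
So 11·(-1949) ≡ 1 (mod 10720), hence d ≡ -1949 ≡ 8771 (mod 10720).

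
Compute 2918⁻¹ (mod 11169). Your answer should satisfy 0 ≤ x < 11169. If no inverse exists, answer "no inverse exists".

3686

Extended Euclidean algorithm:
11169 = 3*2918 + 2415
2918 = 1*2415 + 503
2415 = 4*503 + 403
503 = 1*403 + 100
403 = 4*100 + 3
100 = 33*3 + 1
3 = 3*1 + 0
Since gcd(2918, 11169) = 1, back-substitute to write 1 as a combination:
1 = 100 − 33·3
1 = −33·403 + 133·100
1 = 133·503 − 166·403
1 = −166·2415 + 797·503
1 = 797·2918 − 963·2415
1 = −963·11169 + 3686·2918
So 2918·3686 ≡ 1 (mod 11169).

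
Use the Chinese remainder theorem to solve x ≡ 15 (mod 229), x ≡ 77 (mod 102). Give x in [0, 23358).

Write x = 15 + 229·k. Then 229·k ≡ 77 − 15 ≡ 62 (mod 102).
Need 229⁻¹ mod 102. Extended Euclid on (102, 25):
102 = 4·25 + 2
25 = 12·2 + 1
2 = 2·1 + 0
Back-substitute:
1 = 25 − 12·2
1 = −12·102 + 49·25
229⁻¹ ≡ 49 (mod 102), so k ≡ 49·62 ≡ 80 (mod 102).
x = 15 + 229·80 = 18335.

18335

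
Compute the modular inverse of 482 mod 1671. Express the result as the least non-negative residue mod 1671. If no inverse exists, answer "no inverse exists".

Apply the Euclidean algorithm to 1671 and 482:
1671 = 3*482 + 225
482 = 2*225 + 32
225 = 7*32 + 1
32 = 32*1 + 0
Since gcd(482, 1671) = 1, back-substitute to write 1 as a combination:
1 = 225 − 7·32
1 = −7·482 + 15·225
1 = 15·1671 − 52·482
Hence 482⁻¹ ≡ -52 ≡ 1619 (mod 1671).

1619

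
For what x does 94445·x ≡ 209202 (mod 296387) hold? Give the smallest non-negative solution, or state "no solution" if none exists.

gcd(94445, 296387):
296387 = 3*94445 + 13052
94445 = 7*13052 + 3081
13052 = 4*3081 + 728
3081 = 4*728 + 169
728 = 4*169 + 52
169 = 3*52 + 13
52 = 4*13 + 0
gcd = 13, but 13 ∤ 209202, so the congruence has no solution.

no solution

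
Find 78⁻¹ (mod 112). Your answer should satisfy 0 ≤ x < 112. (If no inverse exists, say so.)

no inverse exists

Euclidean algorithm on 112, 78:
112 = 1*78 + 34
78 = 2*34 + 10
34 = 3*10 + 4
10 = 2*4 + 2
4 = 2*2 + 0
gcd(78, 112) = 2 ≠ 1, so 78 has no multiplicative inverse modulo 112.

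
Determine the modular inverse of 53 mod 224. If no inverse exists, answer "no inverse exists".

93

gcd(224, 53) by repeated division:
224 = 4·53 + 12
53 = 4·12 + 5
12 = 2·5 + 2
5 = 2·2 + 1
2 = 2·1 + 0
Since gcd(53, 224) = 1, back-substitute to write 1 as a combination:
1 = 5 − 2·2
1 = −2·12 + 5·5
1 = 5·53 − 22·12
1 = −22·224 + 93·53
So 53·93 ≡ 1 (mod 224).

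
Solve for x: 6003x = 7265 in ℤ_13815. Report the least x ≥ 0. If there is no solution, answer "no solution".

no solution

gcd(6003, 13815):
13815 = 2·6003 + 1809
6003 = 3·1809 + 576
1809 = 3·576 + 81
576 = 7·81 + 9
81 = 9·9 + 0
gcd = 9, but 9 ∤ 7265, so the congruence has no solution.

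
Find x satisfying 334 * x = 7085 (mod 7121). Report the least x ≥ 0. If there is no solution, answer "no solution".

6396

First find gcd(334, 7121):
7121 = 21*334 + 107
334 = 3*107 + 13
107 = 8*13 + 3
13 = 4*3 + 1
3 = 3*1 + 0
gcd = 1, so a unique solution mod 7121 exists.
Back-substitute for the Bézout coefficients:
1 = 13 − 4·3
1 = −4·107 + 33·13
1 = 33·334 − 103·107
1 = −103·7121 + 2196·334
So 334·(2196) ≡ 1 (mod 7121), giving 334⁻¹ ≡ 2196.
x ≡ 334⁻¹·7085 ≡ 2196·7085 ≡ 6396 (mod 7121).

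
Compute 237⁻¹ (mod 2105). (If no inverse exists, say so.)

1128

Extended Euclidean algorithm:
2105 = 8×237 + 209
237 = 1×209 + 28
209 = 7×28 + 13
28 = 2×13 + 2
13 = 6×2 + 1
2 = 2×1 + 0
gcd = 1, so the inverse exists. Back-substitute:
1 = 13 − 6·2
1 = −6·28 + 13·13
1 = 13·209 − 97·28
1 = −97·237 + 110·209
1 = 110·2105 − 977·237
Thus 237·(-977) ≡ 1 (mod 2105); reducing, -977 mod 2105 = 1128.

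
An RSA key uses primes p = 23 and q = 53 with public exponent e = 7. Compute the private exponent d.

327

φ(n) = (p−1)(q−1) = 22·52 = 1144.
Need d with 7·d ≡ 1 (mod 1144). Apply the extended Euclidean algorithm:
1144 = 163*7 + 3
7 = 2*3 + 1
3 = 3*1 + 0
Back-substitute:
1 = 7 − 2·3
1 = −2·1144 + 327·7
So 7·327 ≡ 1 (mod 1144), hence d = 327.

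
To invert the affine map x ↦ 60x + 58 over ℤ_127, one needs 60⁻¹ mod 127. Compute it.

Apply the Euclidean algorithm to 127 and 60:
127 = 2·60 + 7
60 = 8·7 + 4
7 = 1·4 + 3
4 = 1·3 + 1
3 = 3·1 + 0
gcd = 1, so the inverse exists. Back-substitute:
1 = 4 − 3
1 = −7 + 2·4
1 = 2·60 − 17·7
1 = −17·127 + 36·60
So 60·36 ≡ 1 (mod 127).

36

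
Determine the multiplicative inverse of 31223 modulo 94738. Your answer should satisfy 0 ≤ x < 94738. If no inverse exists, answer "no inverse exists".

Apply the Euclidean algorithm to 94738 and 31223:
94738 = 3*31223 + 1069
31223 = 29*1069 + 222
1069 = 4*222 + 181
222 = 1*181 + 41
181 = 4*41 + 17
41 = 2*17 + 7
17 = 2*7 + 3
7 = 2*3 + 1
3 = 3*1 + 0
gcd = 1, so the inverse exists. Back-substitute:
1 = 7 − 2·3
1 = −2·17 + 5·7
1 = 5·41 − 12·17
1 = −12·181 + 53·41
1 = 53·222 − 65·181
1 = −65·1069 + 313·222
1 = 313·31223 − 9142·1069
1 = −9142·94738 + 27739·31223
So 31223·27739 ≡ 1 (mod 94738).

27739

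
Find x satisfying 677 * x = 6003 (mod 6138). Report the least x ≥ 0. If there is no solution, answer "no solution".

27

First find gcd(677, 6138):
6138 = 9*677 + 45
677 = 15*45 + 2
45 = 22*2 + 1
2 = 2*1 + 0
gcd = 1, so a unique solution mod 6138 exists.
Back-substitute for the Bézout coefficients:
1 = 45 − 22·2
1 = −22·677 + 331·45
1 = 331·6138 − 3001·677
So 677·(-3001) ≡ 1 (mod 6138), giving 677⁻¹ ≡ 3137.
x ≡ 677⁻¹·6003 ≡ 3137·6003 ≡ 27 (mod 6138).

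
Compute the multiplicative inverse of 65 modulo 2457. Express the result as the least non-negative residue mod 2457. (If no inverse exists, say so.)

no inverse exists

Compute gcd(65, 2457):
2457 = 37·65 + 52
65 = 1·52 + 13
52 = 4·13 + 0
Since gcd = 13 > 1, 65 is not a unit mod 2457.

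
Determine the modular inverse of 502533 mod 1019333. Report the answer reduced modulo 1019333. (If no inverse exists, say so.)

Extended Euclidean algorithm:
1019333 = 2×502533 + 14267
502533 = 35×14267 + 3188
14267 = 4×3188 + 1515
3188 = 2×1515 + 158
1515 = 9×158 + 93
158 = 1×93 + 65
93 = 1×65 + 28
65 = 2×28 + 9
28 = 3×9 + 1
9 = 9×1 + 0
Since gcd(502533, 1019333) = 1, back-substitute to write 1 as a combination:
1 = 28 − 3·9
1 = −3·65 + 7·28
1 = 7·93 − 10·65
1 = −10·158 + 17·93
1 = 17·1515 − 163·158
1 = −163·3188 + 343·1515
1 = 343·14267 − 1535·3188
1 = −1535·502533 + 54068·14267
1 = 54068·1019333 − 109671·502533
Hence 502533⁻¹ ≡ -109671 ≡ 909662 (mod 1019333).

909662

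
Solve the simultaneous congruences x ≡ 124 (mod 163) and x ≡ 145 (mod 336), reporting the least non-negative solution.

Write x = 124 + 163·k. Then 163·k ≡ 145 − 124 ≡ 21 (mod 336).
Need 163⁻¹ mod 336. Extended Euclid on (336, 163):
336 = 2·163 + 10
163 = 16·10 + 3
10 = 3·3 + 1
3 = 3·1 + 0
Back-substitute:
1 = 10 − 3·3
1 = −3·163 + 49·10
1 = 49·336 − 101·163
163⁻¹ ≡ 235 (mod 336), so k ≡ 235·21 ≡ 231 (mod 336).
x = 124 + 163·231 = 37777.

37777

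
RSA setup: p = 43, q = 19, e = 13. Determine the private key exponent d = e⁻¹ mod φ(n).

φ(n) = (p−1)(q−1) = 42·18 = 756.
Need d with 13·d ≡ 1 (mod 756). Apply the extended Euclidean algorithm:
756 = 58*13 + 2
13 = 6*2 + 1
2 = 2*1 + 0
Back-substitute:
1 = 13 − 6·2
1 = −6·756 + 349·13
So 13·349 ≡ 1 (mod 756), hence d = 349.

349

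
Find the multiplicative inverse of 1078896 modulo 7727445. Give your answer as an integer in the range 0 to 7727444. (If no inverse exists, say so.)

Euclidean algorithm on 7727445, 1078896:
7727445 = 7×1078896 + 175173
1078896 = 6×175173 + 27858
175173 = 6×27858 + 8025
27858 = 3×8025 + 3783
8025 = 2×3783 + 459
3783 = 8×459 + 111
459 = 4×111 + 15
111 = 7×15 + 6
15 = 2×6 + 3
6 = 2×3 + 0
The gcd is 3, not 1, hence no inverse exists.

no inverse exists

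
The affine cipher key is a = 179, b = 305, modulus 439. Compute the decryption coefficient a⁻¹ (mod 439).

336

Extended Euclidean algorithm:
439 = 2×179 + 81
179 = 2×81 + 17
81 = 4×17 + 13
17 = 1×13 + 4
13 = 3×4 + 1
4 = 4×1 + 0
The gcd is 1. Working backward:
1 = 13 − 3·4
1 = −3·17 + 4·13
1 = 4·81 − 19·17
1 = −19·179 + 42·81
1 = 42·439 − 103·179
So 179·(-103) ≡ 1 (mod 439), and -103 ≡ 336 (mod 439).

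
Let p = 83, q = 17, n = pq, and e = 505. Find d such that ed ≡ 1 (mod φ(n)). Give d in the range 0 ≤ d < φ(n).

265

φ(n) = (p−1)(q−1) = 82·16 = 1312.
Need d with 505·d ≡ 1 (mod 1312). Apply the extended Euclidean algorithm:
1312 = 2×505 + 302
505 = 1×302 + 203
302 = 1×203 + 99
203 = 2×99 + 5
99 = 19×5 + 4
5 = 1×4 + 1
4 = 4×1 + 0
Back-substitute:
1 = 5 − 4
1 = −99 + 20·5
1 = 20·203 − 41·99
1 = −41·302 + 61·203
1 = 61·505 − 102·302
1 = −102·1312 + 265·505
So 505·265 ≡ 1 (mod 1312), hence d = 265.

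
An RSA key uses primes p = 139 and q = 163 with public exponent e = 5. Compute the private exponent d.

17885

φ(n) = (p−1)(q−1) = 138·162 = 22356.
Need d with 5·d ≡ 1 (mod 22356). Apply the extended Euclidean algorithm:
22356 = 4471·5 + 1
5 = 5·1 + 0
Back-substitute:
1 = 22356 − 4471·5
So 5·(-4471) ≡ 1 (mod 22356), hence d ≡ -4471 ≡ 17885 (mod 22356).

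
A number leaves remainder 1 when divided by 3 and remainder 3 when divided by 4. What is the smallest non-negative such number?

7

Write x = 1 + 3·k. Then 3·k ≡ 3 − 1 ≡ 2 (mod 4).
Need 3⁻¹ mod 4. Extended Euclid on (4, 3):
4 = 1*3 + 1
3 = 3*1 + 0
Back-substitute:
1 = 4 − 3
3⁻¹ ≡ 3 (mod 4), so k ≡ 3·2 ≡ 2 (mod 4).
x = 1 + 3·2 = 7.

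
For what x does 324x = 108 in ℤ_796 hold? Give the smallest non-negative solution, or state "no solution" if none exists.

First find gcd(324, 796):
796 = 2*324 + 148
324 = 2*148 + 28
148 = 5*28 + 8
28 = 3*8 + 4
8 = 2*4 + 0
gcd = 4 and 4 | 108, so solutions exist. Divide through by 4: 81x ≡ 27 (mod 199).
Now find 81⁻¹ mod 199:
199 = 2·81 + 37
81 = 2·37 + 7
37 = 5·7 + 2
7 = 3·2 + 1
2 = 2·1 + 0
Back-substitute:
1 = 7 − 3·2
1 = −3·37 + 16·7
1 = 16·81 − 35·37
1 = −35·199 + 86·81
So 81⁻¹ ≡ 86 (mod 199).
Then x ≡ 86·27 ≡ 133 (mod 199); the smallest non-negative solution is x = 133.

133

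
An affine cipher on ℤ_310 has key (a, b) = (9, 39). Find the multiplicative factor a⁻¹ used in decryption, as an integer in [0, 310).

Extended Euclidean algorithm:
310 = 34*9 + 4
9 = 2*4 + 1
4 = 4*1 + 0
gcd = 1, so the inverse exists. Back-substitute:
1 = 9 − 2·4
1 = −2·310 + 69·9
So 9·69 ≡ 1 (mod 310).

69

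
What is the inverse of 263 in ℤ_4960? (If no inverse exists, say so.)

1207

Apply the Euclidean algorithm to 4960 and 263:
4960 = 18×263 + 226
263 = 1×226 + 37
226 = 6×37 + 4
37 = 9×4 + 1
4 = 4×1 + 0
The gcd is 1. Working backward:
1 = 37 − 9·4
1 = −9·226 + 55·37
1 = 55·263 − 64·226
1 = −64·4960 + 1207·263
So 263·1207 ≡ 1 (mod 4960).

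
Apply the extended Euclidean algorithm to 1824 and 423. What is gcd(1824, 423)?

Euclidean algorithm:
1824 = 4×423 + 132
423 = 3×132 + 27
132 = 4×27 + 24
27 = 1×24 + 3
24 = 8×3 + 0
gcd(1824, 423) = 3.
Back-substituting:
3 = 27 − 24
3 = −132 + 5·27
3 = 5·423 − 16·132
3 = −16·1824 + 69·423
So 3 = (-16)·1824 + (69)·423.

3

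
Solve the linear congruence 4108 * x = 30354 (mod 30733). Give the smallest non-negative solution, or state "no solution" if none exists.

First find gcd(4108, 30733):
30733 = 7*4108 + 1977
4108 = 2*1977 + 154
1977 = 12*154 + 129
154 = 1*129 + 25
129 = 5*25 + 4
25 = 6*4 + 1
4 = 4*1 + 0
gcd = 1, so a unique solution mod 30733 exists.
Back-substitute for the Bézout coefficients:
1 = 25 − 6·4
1 = −6·129 + 31·25
1 = 31·154 − 37·129
1 = −37·1977 + 475·154
1 = 475·4108 − 987·1977
1 = −987·30733 + 7384·4108
So 4108·(7384) ≡ 1 (mod 30733), giving 4108⁻¹ ≡ 7384.
x ≡ 4108⁻¹·30354 ≡ 7384·30354 ≡ 28900 (mod 30733).

28900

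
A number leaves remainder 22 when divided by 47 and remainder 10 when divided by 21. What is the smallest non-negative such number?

Write x = 22 + 47·k. Then 47·k ≡ 10 − 22 ≡ 9 (mod 21).
Need 47⁻¹ mod 21. Extended Euclid on (21, 5):
21 = 4*5 + 1
5 = 5*1 + 0
Back-substitute:
1 = 21 − 4·5
47⁻¹ ≡ 17 (mod 21), so k ≡ 17·9 ≡ 6 (mod 21).
x = 22 + 47·6 = 304.

304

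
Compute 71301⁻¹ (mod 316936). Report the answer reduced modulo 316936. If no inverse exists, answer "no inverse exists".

Apply the Euclidean algorithm to 316936 and 71301:
316936 = 4*71301 + 31732
71301 = 2*31732 + 7837
31732 = 4*7837 + 384
7837 = 20*384 + 157
384 = 2*157 + 70
157 = 2*70 + 17
70 = 4*17 + 2
17 = 8*2 + 1
2 = 2*1 + 0
The gcd is 1. Working backward:
1 = 17 − 8·2
1 = −8·70 + 33·17
1 = 33·157 − 74·70
1 = −74·384 + 181·157
1 = 181·7837 − 3694·384
1 = −3694·31732 + 14957·7837
1 = 14957·71301 − 33608·31732
1 = −33608·316936 + 149389·71301
So 71301·149389 ≡ 1 (mod 316936).

149389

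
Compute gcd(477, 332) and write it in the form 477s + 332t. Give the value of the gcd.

Euclidean algorithm:
477 = 1×332 + 145
332 = 2×145 + 42
145 = 3×42 + 19
42 = 2×19 + 4
19 = 4×4 + 3
4 = 1×3 + 1
3 = 3×1 + 0
gcd(477, 332) = 1.
Working backward:
1 = 4 − 3
1 = −19 + 5·4
1 = 5·42 − 11·19
1 = −11·145 + 38·42
1 = 38·332 − 87·145
1 = −87·477 + 125·332
So 1 = (-87)·477 + (125)·332.

1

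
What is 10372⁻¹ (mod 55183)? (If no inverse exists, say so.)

Run Euclid on (55183, 10372):
55183 = 5*10372 + 3323
10372 = 3*3323 + 403
3323 = 8*403 + 99
403 = 4*99 + 7
99 = 14*7 + 1
7 = 7*1 + 0
The gcd is 1. Working backward:
1 = 99 − 14·7
1 = −14·403 + 57·99
1 = 57·3323 − 470·403
1 = −470·10372 + 1467·3323
1 = 1467·55183 − 7805·10372
So 10372·(-7805) ≡ 1 (mod 55183), and -7805 ≡ 47378 (mod 55183).

47378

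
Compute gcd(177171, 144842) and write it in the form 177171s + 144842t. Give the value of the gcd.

1

Euclidean algorithm:
177171 = 1×144842 + 32329
144842 = 4×32329 + 15526
32329 = 2×15526 + 1277
15526 = 12×1277 + 202
1277 = 6×202 + 65
202 = 3×65 + 7
65 = 9×7 + 2
7 = 3×2 + 1
2 = 2×1 + 0
gcd(177171, 144842) = 1.
Working backward:
1 = 7 − 3·2
1 = −3·65 + 28·7
1 = 28·202 − 87·65
1 = −87·1277 + 550·202
1 = 550·15526 − 6687·1277
1 = −6687·32329 + 13924·15526
1 = 13924·144842 − 62383·32329
1 = −62383·177171 + 76307·144842
So 1 = (-62383)·177171 + (76307)·144842.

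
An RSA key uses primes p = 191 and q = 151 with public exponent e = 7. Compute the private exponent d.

8143

φ(n) = (p−1)(q−1) = 190·150 = 28500.
Need d with 7·d ≡ 1 (mod 28500). Apply the extended Euclidean algorithm:
28500 = 4071*7 + 3
7 = 2*3 + 1
3 = 3*1 + 0
Back-substitute:
1 = 7 − 2·3
1 = −2·28500 + 8143·7
So 7·8143 ≡ 1 (mod 28500), hence d = 8143.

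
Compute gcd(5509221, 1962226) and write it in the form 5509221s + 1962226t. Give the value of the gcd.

1

Repeated division:
5509221 = 2×1962226 + 1584769
1962226 = 1×1584769 + 377457
1584769 = 4×377457 + 74941
377457 = 5×74941 + 2752
74941 = 27×2752 + 637
2752 = 4×637 + 204
637 = 3×204 + 25
204 = 8×25 + 4
25 = 6×4 + 1
4 = 4×1 + 0
gcd(5509221, 1962226) = 1.
Express as a combination:
1 = 25 − 6·4
1 = −6·204 + 49·25
1 = 49·637 − 153·204
1 = −153·2752 + 661·637
1 = 661·74941 − 18000·2752
1 = −18000·377457 + 90661·74941
1 = 90661·1584769 − 380644·377457
1 = −380644·1962226 + 471305·1584769
1 = 471305·5509221 − 1323254·1962226
So 1 = (471305)·5509221 + (-1323254)·1962226.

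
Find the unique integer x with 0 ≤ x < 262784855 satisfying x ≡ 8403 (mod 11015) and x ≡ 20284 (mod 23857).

Write x = 8403 + 11015·k. Then 11015·k ≡ 20284 − 8403 ≡ 11881 (mod 23857).
Need 11015⁻¹ mod 23857. Extended Euclid on (23857, 11015):
23857 = 2×11015 + 1827
11015 = 6×1827 + 53
1827 = 34×53 + 25
53 = 2×25 + 3
25 = 8×3 + 1
3 = 3×1 + 0
Back-substitute:
1 = 25 − 8·3
1 = −8·53 + 17·25
1 = 17·1827 − 586·53
1 = −586·11015 + 3533·1827
1 = 3533·23857 − 7652·11015
11015⁻¹ ≡ 16205 (mod 23857), so k ≡ 16205·11881 ≡ 5615 (mod 23857).
x = 8403 + 11015·5615 = 61857628.

61857628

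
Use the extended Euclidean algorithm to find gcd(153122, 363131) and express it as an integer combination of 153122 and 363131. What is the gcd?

1

Apply Euclid's algorithm to 363131 and 153122:
363131 = 2*153122 + 56887
153122 = 2*56887 + 39348
56887 = 1*39348 + 17539
39348 = 2*17539 + 4270
17539 = 4*4270 + 459
4270 = 9*459 + 139
459 = 3*139 + 42
139 = 3*42 + 13
42 = 3*13 + 3
13 = 4*3 + 1
3 = 3*1 + 0
gcd(153122, 363131) = 1.
Back-substituting:
1 = 13 − 4·3
1 = −4·42 + 13·13
1 = 13·139 − 43·42
1 = −43·459 + 142·139
1 = 142·4270 − 1321·459
1 = −1321·17539 + 5426·4270
1 = 5426·39348 − 12173·17539
1 = −12173·56887 + 17599·39348
1 = 17599·153122 − 47371·56887
1 = −47371·363131 + 112341·153122
So 1 = (-47371)·363131 + (112341)·153122.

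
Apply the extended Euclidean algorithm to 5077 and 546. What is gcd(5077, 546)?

Repeated division:
5077 = 9×546 + 163
546 = 3×163 + 57
163 = 2×57 + 49
57 = 1×49 + 8
49 = 6×8 + 1
8 = 8×1 + 0
gcd(5077, 546) = 1.
Working backward:
1 = 49 − 6·8
1 = −6·57 + 7·49
1 = 7·163 − 20·57
1 = −20·546 + 67·163
1 = 67·5077 − 623·546
So 1 = (67)·5077 + (-623)·546.

1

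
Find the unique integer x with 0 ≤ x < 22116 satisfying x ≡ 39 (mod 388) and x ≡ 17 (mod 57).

Write x = 39 + 388·k. Then 388·k ≡ 17 − 39 ≡ 35 (mod 57).
Need 388⁻¹ mod 57. Extended Euclid on (57, 46):
57 = 1×46 + 11
46 = 4×11 + 2
11 = 5×2 + 1
2 = 2×1 + 0
Back-substitute:
1 = 11 − 5·2
1 = −5·46 + 21·11
1 = 21·57 − 26·46
388⁻¹ ≡ 31 (mod 57), so k ≡ 31·35 ≡ 2 (mod 57).
x = 39 + 388·2 = 815.

815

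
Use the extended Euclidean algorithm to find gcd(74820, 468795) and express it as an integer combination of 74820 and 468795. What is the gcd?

15

Repeated division:
468795 = 6·74820 + 19875
74820 = 3·19875 + 15195
19875 = 1·15195 + 4680
15195 = 3·4680 + 1155
4680 = 4·1155 + 60
1155 = 19·60 + 15
60 = 4·15 + 0
gcd(74820, 468795) = 15.
Back-substituting:
15 = 1155 − 19·60
15 = −19·4680 + 77·1155
15 = 77·15195 − 250·4680
15 = −250·19875 + 327·15195
15 = 327·74820 − 1231·19875
15 = −1231·468795 + 7713·74820
So 15 = (-1231)·468795 + (7713)·74820.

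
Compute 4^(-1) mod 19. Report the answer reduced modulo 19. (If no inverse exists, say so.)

gcd(19, 4) by repeated division:
19 = 4×4 + 3
4 = 1×3 + 1
3 = 3×1 + 0
Since gcd(4, 19) = 1, back-substitute to write 1 as a combination:
1 = 4 − 3
1 = −19 + 5·4
So 4·5 ≡ 1 (mod 19).

5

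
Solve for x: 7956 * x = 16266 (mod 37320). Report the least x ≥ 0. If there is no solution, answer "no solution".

gcd(7956, 37320):
37320 = 4*7956 + 5496
7956 = 1*5496 + 2460
5496 = 2*2460 + 576
2460 = 4*576 + 156
576 = 3*156 + 108
156 = 1*108 + 48
108 = 2*48 + 12
48 = 4*12 + 0
gcd = 12, but 12 ∤ 16266, so the congruence has no solution.

no solution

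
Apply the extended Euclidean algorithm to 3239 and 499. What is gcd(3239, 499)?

Euclidean algorithm:
3239 = 6·499 + 245
499 = 2·245 + 9
245 = 27·9 + 2
9 = 4·2 + 1
2 = 2·1 + 0
gcd(3239, 499) = 1.
Express as a combination:
1 = 9 − 4·2
1 = −4·245 + 109·9
1 = 109·499 − 222·245
1 = −222·3239 + 1441·499
So 1 = (-222)·3239 + (1441)·499.

1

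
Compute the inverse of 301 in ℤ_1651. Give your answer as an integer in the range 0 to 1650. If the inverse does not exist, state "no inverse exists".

735

Run Euclid on (1651, 301):
1651 = 5·301 + 146
301 = 2·146 + 9
146 = 16·9 + 2
9 = 4·2 + 1
2 = 2·1 + 0
Since gcd(301, 1651) = 1, back-substitute to write 1 as a combination:
1 = 9 − 4·2
1 = −4·146 + 65·9
1 = 65·301 − 134·146
1 = −134·1651 + 735·301
So 301·735 ≡ 1 (mod 1651).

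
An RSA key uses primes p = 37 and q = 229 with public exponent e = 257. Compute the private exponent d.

7697

φ(n) = (p−1)(q−1) = 36·228 = 8208.
Need d with 257·d ≡ 1 (mod 8208). Apply the extended Euclidean algorithm:
8208 = 31*257 + 241
257 = 1*241 + 16
241 = 15*16 + 1
16 = 16*1 + 0
Back-substitute:
1 = 241 − 15·16
1 = −15·257 + 16·241
1 = 16·8208 − 511·257
So 257·(-511) ≡ 1 (mod 8208), hence d ≡ -511 ≡ 7697 (mod 8208).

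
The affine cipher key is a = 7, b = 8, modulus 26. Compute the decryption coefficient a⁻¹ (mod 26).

Extended Euclidean algorithm:
26 = 3·7 + 5
7 = 1·5 + 2
5 = 2·2 + 1
2 = 2·1 + 0
Since gcd(7, 26) = 1, back-substitute to write 1 as a combination:
1 = 5 − 2·2
1 = −2·7 + 3·5
1 = 3·26 − 11·7
Thus 7·(-11) ≡ 1 (mod 26); reducing, -11 mod 26 = 15.

15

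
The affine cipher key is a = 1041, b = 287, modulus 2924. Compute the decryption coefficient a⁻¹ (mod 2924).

Extended Euclidean algorithm:
2924 = 2·1041 + 842
1041 = 1·842 + 199
842 = 4·199 + 46
199 = 4·46 + 15
46 = 3·15 + 1
15 = 15·1 + 0
gcd = 1, so the inverse exists. Back-substitute:
1 = 46 − 3·15
1 = −3·199 + 13·46
1 = 13·842 − 55·199
1 = −55·1041 + 68·842
1 = 68·2924 − 191·1041
Thus 1041·(-191) ≡ 1 (mod 2924); reducing, -191 mod 2924 = 2733.

2733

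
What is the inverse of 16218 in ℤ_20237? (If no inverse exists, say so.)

4703

Extended Euclidean algorithm:
20237 = 1·16218 + 4019
16218 = 4·4019 + 142
4019 = 28·142 + 43
142 = 3·43 + 13
43 = 3·13 + 4
13 = 3·4 + 1
4 = 4·1 + 0
The gcd is 1. Working backward:
1 = 13 − 3·4
1 = −3·43 + 10·13
1 = 10·142 − 33·43
1 = −33·4019 + 934·142
1 = 934·16218 − 3769·4019
1 = −3769·20237 + 4703·16218
So 16218·4703 ≡ 1 (mod 20237).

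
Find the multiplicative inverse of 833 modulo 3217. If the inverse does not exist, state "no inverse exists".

2182

gcd(3217, 833) by repeated division:
3217 = 3×833 + 718
833 = 1×718 + 115
718 = 6×115 + 28
115 = 4×28 + 3
28 = 9×3 + 1
3 = 3×1 + 0
Since gcd(833, 3217) = 1, back-substitute to write 1 as a combination:
1 = 28 − 9·3
1 = −9·115 + 37·28
1 = 37·718 − 231·115
1 = −231·833 + 268·718
1 = 268·3217 − 1035·833
Hence 833⁻¹ ≡ -1035 ≡ 2182 (mod 3217).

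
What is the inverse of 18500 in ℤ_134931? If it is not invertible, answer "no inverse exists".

25739

gcd(134931, 18500) by repeated division:
134931 = 7*18500 + 5431
18500 = 3*5431 + 2207
5431 = 2*2207 + 1017
2207 = 2*1017 + 173
1017 = 5*173 + 152
173 = 1*152 + 21
152 = 7*21 + 5
21 = 4*5 + 1
5 = 5*1 + 0
gcd = 1, so the inverse exists. Back-substitute:
1 = 21 − 4·5
1 = −4·152 + 29·21
1 = 29·173 − 33·152
1 = −33·1017 + 194·173
1 = 194·2207 − 421·1017
1 = −421·5431 + 1036·2207
1 = 1036·18500 − 3529·5431
1 = −3529·134931 + 25739·18500
So 18500·25739 ≡ 1 (mod 134931).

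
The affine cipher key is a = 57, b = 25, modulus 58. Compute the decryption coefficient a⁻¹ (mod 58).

57

Apply the Euclidean algorithm to 58 and 57:
58 = 1·57 + 1
57 = 57·1 + 0
gcd = 1, so the inverse exists. Back-substitute:
1 = 58 − 57
Thus 57·(-1) ≡ 1 (mod 58); reducing, -1 mod 58 = 57.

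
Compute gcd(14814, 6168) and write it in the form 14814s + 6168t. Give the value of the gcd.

6

Euclidean algorithm:
14814 = 2·6168 + 2478
6168 = 2·2478 + 1212
2478 = 2·1212 + 54
1212 = 22·54 + 24
54 = 2·24 + 6
24 = 4·6 + 0
gcd(14814, 6168) = 6.
Working backward:
6 = 54 − 2·24
6 = −2·1212 + 45·54
6 = 45·2478 − 92·1212
6 = −92·6168 + 229·2478
6 = 229·14814 − 550·6168
So 6 = (229)·14814 + (-550)·6168.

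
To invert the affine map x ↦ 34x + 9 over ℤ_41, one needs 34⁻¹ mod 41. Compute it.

35

Apply the Euclidean algorithm to 41 and 34:
41 = 1×34 + 7
34 = 4×7 + 6
7 = 1×6 + 1
6 = 6×1 + 0
Since gcd(34, 41) = 1, back-substitute to write 1 as a combination:
1 = 7 − 6
1 = −34 + 5·7
1 = 5·41 − 6·34
So 34·(-6) ≡ 1 (mod 41), and -6 ≡ 35 (mod 41).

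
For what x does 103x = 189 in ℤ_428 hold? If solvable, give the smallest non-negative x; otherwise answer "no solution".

First find gcd(103, 428):
428 = 4×103 + 16
103 = 6×16 + 7
16 = 2×7 + 2
7 = 3×2 + 1
2 = 2×1 + 0
gcd = 1, so a unique solution mod 428 exists.
Back-substitute for the Bézout coefficients:
1 = 7 − 3·2
1 = −3·16 + 7·7
1 = 7·103 − 45·16
1 = −45·428 + 187·103
So 103·(187) ≡ 1 (mod 428), giving 103⁻¹ ≡ 187.
x ≡ 103⁻¹·189 ≡ 187·189 ≡ 247 (mod 428).

247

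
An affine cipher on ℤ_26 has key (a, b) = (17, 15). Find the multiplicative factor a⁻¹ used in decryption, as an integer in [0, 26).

23

Apply the Euclidean algorithm to 26 and 17:
26 = 1*17 + 9
17 = 1*9 + 8
9 = 1*8 + 1
8 = 8*1 + 0
gcd = 1, so the inverse exists. Back-substitute:
1 = 9 − 8
1 = −17 + 2·9
1 = 2·26 − 3·17
Thus 17·(-3) ≡ 1 (mod 26); reducing, -3 mod 26 = 23.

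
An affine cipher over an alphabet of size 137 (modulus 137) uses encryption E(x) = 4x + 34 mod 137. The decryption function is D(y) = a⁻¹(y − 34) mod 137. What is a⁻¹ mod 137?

103

Extended Euclidean algorithm:
137 = 34*4 + 1
4 = 4*1 + 0
Since gcd(4, 137) = 1, back-substitute to write 1 as a combination:
1 = 137 − 34·4
Hence 4⁻¹ ≡ -34 ≡ 103 (mod 137).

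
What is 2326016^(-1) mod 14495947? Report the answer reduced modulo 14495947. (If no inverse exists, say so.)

Extended Euclidean algorithm:
14495947 = 6×2326016 + 539851
2326016 = 4×539851 + 166612
539851 = 3×166612 + 40015
166612 = 4×40015 + 6552
40015 = 6×6552 + 703
6552 = 9×703 + 225
703 = 3×225 + 28
225 = 8×28 + 1
28 = 28×1 + 0
gcd = 1, so the inverse exists. Back-substitute:
1 = 225 − 8·28
1 = −8·703 + 25·225
1 = 25·6552 − 233·703
1 = −233·40015 + 1423·6552
1 = 1423·166612 − 5925·40015
1 = −5925·539851 + 19198·166612
1 = 19198·2326016 − 82717·539851
1 = −82717·14495947 + 515500·2326016
So 2326016·515500 ≡ 1 (mod 14495947).

515500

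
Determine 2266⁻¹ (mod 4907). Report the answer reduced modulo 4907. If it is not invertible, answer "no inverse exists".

2761

Extended Euclidean algorithm:
4907 = 2·2266 + 375
2266 = 6·375 + 16
375 = 23·16 + 7
16 = 2·7 + 2
7 = 3·2 + 1
2 = 2·1 + 0
The gcd is 1. Working backward:
1 = 7 − 3·2
1 = −3·16 + 7·7
1 = 7·375 − 164·16
1 = −164·2266 + 991·375
1 = 991·4907 − 2146·2266
Hence 2266⁻¹ ≡ -2146 ≡ 2761 (mod 4907).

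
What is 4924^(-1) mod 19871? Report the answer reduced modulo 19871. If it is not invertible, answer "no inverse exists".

14080

Run Euclid on (19871, 4924):
19871 = 4*4924 + 175
4924 = 28*175 + 24
175 = 7*24 + 7
24 = 3*7 + 3
7 = 2*3 + 1
3 = 3*1 + 0
The gcd is 1. Working backward:
1 = 7 − 2·3
1 = −2·24 + 7·7
1 = 7·175 − 51·24
1 = −51·4924 + 1435·175
1 = 1435·19871 − 5791·4924
Thus 4924·(-5791) ≡ 1 (mod 19871); reducing, -5791 mod 19871 = 14080.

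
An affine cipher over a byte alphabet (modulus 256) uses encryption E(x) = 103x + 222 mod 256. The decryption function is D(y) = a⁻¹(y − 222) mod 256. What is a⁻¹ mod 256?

87

Extended Euclidean algorithm:
256 = 2·103 + 50
103 = 2·50 + 3
50 = 16·3 + 2
3 = 1·2 + 1
2 = 2·1 + 0
gcd = 1, so the inverse exists. Back-substitute:
1 = 3 − 2
1 = −50 + 17·3
1 = 17·103 − 35·50
1 = −35·256 + 87·103
So 103·87 ≡ 1 (mod 256).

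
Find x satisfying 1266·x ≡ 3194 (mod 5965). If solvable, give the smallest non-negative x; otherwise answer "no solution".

First find gcd(1266, 5965):
5965 = 4·1266 + 901
1266 = 1·901 + 365
901 = 2·365 + 171
365 = 2·171 + 23
171 = 7·23 + 10
23 = 2·10 + 3
10 = 3·3 + 1
3 = 3·1 + 0
gcd = 1, so a unique solution mod 5965 exists.
Back-substitute for the Bézout coefficients:
1 = 10 − 3·3
1 = −3·23 + 7·10
1 = 7·171 − 52·23
1 = −52·365 + 111·171
1 = 111·901 − 274·365
1 = −274·1266 + 385·901
1 = 385·5965 − 1814·1266
So 1266·(-1814) ≡ 1 (mod 5965), giving 1266⁻¹ ≡ 4151.
x ≡ 1266⁻¹·3194 ≡ 4151·3194 ≡ 4064 (mod 5965).

4064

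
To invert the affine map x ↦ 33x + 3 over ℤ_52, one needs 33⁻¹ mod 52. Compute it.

gcd(52, 33) by repeated division:
52 = 1×33 + 19
33 = 1×19 + 14
19 = 1×14 + 5
14 = 2×5 + 4
5 = 1×4 + 1
4 = 4×1 + 0
gcd = 1, so the inverse exists. Back-substitute:
1 = 5 − 4
1 = −14 + 3·5
1 = 3·19 − 4·14
1 = −4·33 + 7·19
1 = 7·52 − 11·33
Hence 33⁻¹ ≡ -11 ≡ 41 (mod 52).

41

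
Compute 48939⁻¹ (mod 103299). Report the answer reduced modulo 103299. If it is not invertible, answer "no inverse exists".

no inverse exists

Euclidean algorithm on 103299, 48939:
103299 = 2×48939 + 5421
48939 = 9×5421 + 150
5421 = 36×150 + 21
150 = 7×21 + 3
21 = 7×3 + 0
Since gcd = 3 > 1, 48939 is not a unit mod 103299.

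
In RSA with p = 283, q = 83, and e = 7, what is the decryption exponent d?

6607

φ(n) = (p−1)(q−1) = 282·82 = 23124.
Need d with 7·d ≡ 1 (mod 23124). Apply the extended Euclidean algorithm:
23124 = 3303*7 + 3
7 = 2*3 + 1
3 = 3*1 + 0
Back-substitute:
1 = 7 − 2·3
1 = −2·23124 + 6607·7
So 7·6607 ≡ 1 (mod 23124), hence d = 6607.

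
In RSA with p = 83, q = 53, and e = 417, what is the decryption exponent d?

1769

φ(n) = (p−1)(q−1) = 82·52 = 4264.
Need d with 417·d ≡ 1 (mod 4264). Apply the extended Euclidean algorithm:
4264 = 10·417 + 94
417 = 4·94 + 41
94 = 2·41 + 12
41 = 3·12 + 5
12 = 2·5 + 2
5 = 2·2 + 1
2 = 2·1 + 0
Back-substitute:
1 = 5 − 2·2
1 = −2·12 + 5·5
1 = 5·41 − 17·12
1 = −17·94 + 39·41
1 = 39·417 − 173·94
1 = −173·4264 + 1769·417
So 417·1769 ≡ 1 (mod 4264), hence d = 1769.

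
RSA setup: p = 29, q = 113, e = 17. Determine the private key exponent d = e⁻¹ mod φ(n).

φ(n) = (p−1)(q−1) = 28·112 = 3136.
Need d with 17·d ≡ 1 (mod 3136). Apply the extended Euclidean algorithm:
3136 = 184×17 + 8
17 = 2×8 + 1
8 = 8×1 + 0
Back-substitute:
1 = 17 − 2·8
1 = −2·3136 + 369·17
So 17·369 ≡ 1 (mod 3136), hence d = 369.

369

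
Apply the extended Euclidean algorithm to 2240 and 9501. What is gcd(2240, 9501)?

1

Apply Euclid's algorithm to 9501 and 2240:
9501 = 4·2240 + 541
2240 = 4·541 + 76
541 = 7·76 + 9
76 = 8·9 + 4
9 = 2·4 + 1
4 = 4·1 + 0
gcd(2240, 9501) = 1.
Back-substituting:
1 = 9 − 2·4
1 = −2·76 + 17·9
1 = 17·541 − 121·76
1 = −121·2240 + 501·541
1 = 501·9501 − 2125·2240
So 1 = (501)·9501 + (-2125)·2240.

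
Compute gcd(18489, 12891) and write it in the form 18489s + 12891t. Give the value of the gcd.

Apply Euclid's algorithm to 18489 and 12891:
18489 = 1*12891 + 5598
12891 = 2*5598 + 1695
5598 = 3*1695 + 513
1695 = 3*513 + 156
513 = 3*156 + 45
156 = 3*45 + 21
45 = 2*21 + 3
21 = 7*3 + 0
gcd(18489, 12891) = 3.
Working backward:
3 = 45 − 2·21
3 = −2·156 + 7·45
3 = 7·513 − 23·156
3 = −23·1695 + 76·513
3 = 76·5598 − 251·1695
3 = −251·12891 + 578·5598
3 = 578·18489 − 829·12891
So 3 = (578)·18489 + (-829)·12891.

3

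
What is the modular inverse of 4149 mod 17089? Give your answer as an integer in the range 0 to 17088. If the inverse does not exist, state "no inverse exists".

13588

Extended Euclidean algorithm:
17089 = 4·4149 + 493
4149 = 8·493 + 205
493 = 2·205 + 83
205 = 2·83 + 39
83 = 2·39 + 5
39 = 7·5 + 4
5 = 1·4 + 1
4 = 4·1 + 0
Since gcd(4149, 17089) = 1, back-substitute to write 1 as a combination:
1 = 5 − 4
1 = −39 + 8·5
1 = 8·83 − 17·39
1 = −17·205 + 42·83
1 = 42·493 − 101·205
1 = −101·4149 + 850·493
1 = 850·17089 − 3501·4149
So 4149·(-3501) ≡ 1 (mod 17089), and -3501 ≡ 13588 (mod 17089).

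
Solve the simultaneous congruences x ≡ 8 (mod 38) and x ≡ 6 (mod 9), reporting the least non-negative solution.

Write x = 8 + 38·k. Then 38·k ≡ 6 − 8 ≡ 7 (mod 9).
Need 38⁻¹ mod 9. Extended Euclid on (9, 2):
9 = 4×2 + 1
2 = 2×1 + 0
Back-substitute:
1 = 9 − 4·2
38⁻¹ ≡ 5 (mod 9), so k ≡ 5·7 ≡ 8 (mod 9).
x = 8 + 38·8 = 312.

312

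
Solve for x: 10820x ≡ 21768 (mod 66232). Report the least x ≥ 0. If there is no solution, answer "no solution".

14944

First find gcd(10820, 66232):
66232 = 6×10820 + 1312
10820 = 8×1312 + 324
1312 = 4×324 + 16
324 = 20×16 + 4
16 = 4×4 + 0
gcd = 4 and 4 | 21768, so solutions exist. Divide through by 4: 2705x ≡ 5442 (mod 16558).
Now find 2705⁻¹ mod 16558:
16558 = 6×2705 + 328
2705 = 8×328 + 81
328 = 4×81 + 4
81 = 20×4 + 1
4 = 4×1 + 0
Back-substitute:
1 = 81 − 20·4
1 = −20·328 + 81·81
1 = 81·2705 − 668·328
1 = −668·16558 + 4089·2705
So 2705⁻¹ ≡ 4089 (mod 16558).
Then x ≡ 4089·5442 ≡ 14944 (mod 16558); the smallest non-negative solution is x = 14944.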